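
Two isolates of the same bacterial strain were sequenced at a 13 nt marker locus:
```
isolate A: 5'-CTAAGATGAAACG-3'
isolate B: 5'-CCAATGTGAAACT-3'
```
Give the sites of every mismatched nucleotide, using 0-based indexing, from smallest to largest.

1, 4, 5, 12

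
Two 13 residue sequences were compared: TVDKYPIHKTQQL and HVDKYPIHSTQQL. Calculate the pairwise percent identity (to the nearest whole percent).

85%

Mismatches at positions 1, 9 (1-based): 2 of 13.
Identical positions: 11/13 = 84.62% → 85%.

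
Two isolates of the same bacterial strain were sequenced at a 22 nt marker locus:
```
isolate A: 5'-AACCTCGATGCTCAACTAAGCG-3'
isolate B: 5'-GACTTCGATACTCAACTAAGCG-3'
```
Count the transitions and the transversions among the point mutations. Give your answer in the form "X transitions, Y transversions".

3 transitions, 0 transversions

Transitions (purine↔purine or pyrimidine↔pyrimidine): 1 A→G, 4 C→T, 10 G→A.
Transversions (purine↔pyrimidine): none.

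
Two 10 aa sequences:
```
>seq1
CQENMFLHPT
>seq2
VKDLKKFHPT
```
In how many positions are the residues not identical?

7

Comparing position by position, 7 positions differ: 1 (C/V), 2 (Q/K), 3 (E/D), 4 (N/L), 5 (M/K), 6 (F/K), 7 (L/F).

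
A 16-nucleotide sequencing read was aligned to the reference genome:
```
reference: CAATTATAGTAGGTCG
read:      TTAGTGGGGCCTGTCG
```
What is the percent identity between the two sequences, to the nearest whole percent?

44%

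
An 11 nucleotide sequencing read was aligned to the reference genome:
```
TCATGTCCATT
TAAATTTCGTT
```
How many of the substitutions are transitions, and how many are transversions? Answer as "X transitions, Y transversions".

Mismatches (1-based):
position 2: C→A (pyrimidine→purine, transversion)
position 4: T→A (pyrimidine→purine, transversion)
position 5: G→T (purine→pyrimidine, transversion)
position 7: C→T (pyrimidine→pyrimidine, transition)
position 9: A→G (purine→purine, transition)

2 transitions, 3 transversions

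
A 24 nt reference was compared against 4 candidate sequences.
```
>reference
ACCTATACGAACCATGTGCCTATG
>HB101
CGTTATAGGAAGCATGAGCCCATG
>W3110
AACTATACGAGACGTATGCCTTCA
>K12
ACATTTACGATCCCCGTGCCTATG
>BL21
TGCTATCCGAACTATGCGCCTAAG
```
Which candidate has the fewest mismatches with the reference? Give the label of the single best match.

K12

Hamming distances to reference — HB101: 7; W3110: 8; K12: 5; BL21: 6.
Smallest is K12 with 5 mismatches.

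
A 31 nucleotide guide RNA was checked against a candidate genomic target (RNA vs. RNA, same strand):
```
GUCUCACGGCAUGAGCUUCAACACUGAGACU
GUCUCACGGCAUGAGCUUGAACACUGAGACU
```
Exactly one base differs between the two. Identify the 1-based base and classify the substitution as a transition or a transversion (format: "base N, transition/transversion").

The sequences differ only at base 19: C→G (pyrimidine→purine), a transversion.

base 19, transversion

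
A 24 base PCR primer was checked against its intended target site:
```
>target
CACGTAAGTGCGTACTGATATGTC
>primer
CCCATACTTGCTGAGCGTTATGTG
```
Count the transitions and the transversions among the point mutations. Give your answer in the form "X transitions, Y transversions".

Mismatches (1-based):
site 2: A→C (purine→pyrimidine, transversion)
site 4: G→A (purine→purine, transition)
site 7: A→C (purine→pyrimidine, transversion)
site 8: G→T (purine→pyrimidine, transversion)
site 12: G→T (purine→pyrimidine, transversion)
site 13: T→G (pyrimidine→purine, transversion)
site 15: C→G (pyrimidine→purine, transversion)
site 16: T→C (pyrimidine→pyrimidine, transition)
site 18: A→T (purine→pyrimidine, transversion)
site 24: C→G (pyrimidine→purine, transversion)

2 transitions, 8 transversions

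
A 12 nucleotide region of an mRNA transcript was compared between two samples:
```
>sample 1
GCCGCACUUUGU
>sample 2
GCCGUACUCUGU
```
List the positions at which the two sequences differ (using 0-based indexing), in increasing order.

4, 8

Scanning 0-based: 4: C/U; 8: U/C.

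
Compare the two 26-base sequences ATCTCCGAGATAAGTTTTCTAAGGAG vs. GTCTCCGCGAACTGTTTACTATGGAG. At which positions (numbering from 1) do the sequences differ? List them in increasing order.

Scanning 1-based: 1: A/G; 8: A/C; 11: T/A; 12: A/C; 13: A/T; 18: T/A; 22: A/T.

1, 8, 11, 12, 13, 18, 22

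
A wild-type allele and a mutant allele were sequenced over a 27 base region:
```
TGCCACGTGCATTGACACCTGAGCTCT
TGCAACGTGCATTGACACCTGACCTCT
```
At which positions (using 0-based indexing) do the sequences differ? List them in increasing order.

Scanning 0-based: 3: C/A; 22: G/C.

3, 22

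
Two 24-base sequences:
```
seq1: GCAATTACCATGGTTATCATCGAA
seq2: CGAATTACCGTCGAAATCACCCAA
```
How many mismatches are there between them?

Comparing position by position, 8 positions differ: 1 (G/C), 2 (C/G), 10 (A/G), 12 (G/C), 14 (T/A), 15 (T/A), 20 (T/C), 22 (G/C).

8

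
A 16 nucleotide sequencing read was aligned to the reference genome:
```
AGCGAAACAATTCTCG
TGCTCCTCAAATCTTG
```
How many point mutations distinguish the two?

Mismatches (1-based): site 1: A→T; site 4: G→T; site 5: A→C; site 6: A→C; site 7: A→T; site 11: T→A; site 15: C→T.

7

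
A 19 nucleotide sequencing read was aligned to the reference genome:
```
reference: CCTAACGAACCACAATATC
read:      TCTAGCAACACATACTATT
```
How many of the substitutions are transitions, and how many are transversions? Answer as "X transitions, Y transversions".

5 transitions, 3 transversions

Transitions (purine↔purine or pyrimidine↔pyrimidine): 1 C→T, 5 A→G, 7 G→A, 13 C→T, 19 C→T.
Transversions (purine↔pyrimidine): 9 A→C, 10 C→A, 15 A→C.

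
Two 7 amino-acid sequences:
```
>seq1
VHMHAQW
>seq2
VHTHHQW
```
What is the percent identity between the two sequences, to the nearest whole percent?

71%

Mismatches at positions 3, 5 (1-based): 2 of 7.
Identical positions: 5/7 = 71.43% → 71%.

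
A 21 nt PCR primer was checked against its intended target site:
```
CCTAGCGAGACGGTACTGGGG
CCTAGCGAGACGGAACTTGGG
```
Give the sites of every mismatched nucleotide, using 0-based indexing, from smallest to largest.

Differences at site 13 (T→A), site 17 (G→T).

13, 17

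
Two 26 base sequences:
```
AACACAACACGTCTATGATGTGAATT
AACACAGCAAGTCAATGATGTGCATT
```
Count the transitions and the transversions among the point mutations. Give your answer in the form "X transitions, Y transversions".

1 transition, 3 transversions

Transitions (purine↔purine or pyrimidine↔pyrimidine): 7 A→G.
Transversions (purine↔pyrimidine): 10 C→A, 14 T→A, 23 A→C.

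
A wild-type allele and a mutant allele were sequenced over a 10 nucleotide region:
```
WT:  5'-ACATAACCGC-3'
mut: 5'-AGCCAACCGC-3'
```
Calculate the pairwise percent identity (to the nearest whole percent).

70%

Mismatches at positions 2, 3, 4 (1-based): 3 of 10.
Identical positions: 7/10 = 70% → 70%.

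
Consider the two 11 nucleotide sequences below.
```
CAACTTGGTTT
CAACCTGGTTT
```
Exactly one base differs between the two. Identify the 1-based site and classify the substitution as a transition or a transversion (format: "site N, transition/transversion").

site 5, transition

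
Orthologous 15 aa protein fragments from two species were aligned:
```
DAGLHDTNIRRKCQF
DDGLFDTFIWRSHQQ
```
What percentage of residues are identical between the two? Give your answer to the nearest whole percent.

53%

Mismatches at positions 2, 5, 8, 10, 12, 13, 15 (1-based): 7 of 15.
Identical positions: 8/15 = 53.33% → 53%.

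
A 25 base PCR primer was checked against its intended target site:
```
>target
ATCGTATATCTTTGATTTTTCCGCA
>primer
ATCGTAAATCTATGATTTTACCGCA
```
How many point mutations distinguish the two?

3

The sequences differ at bases 7, 12, 20 (1-based) — 3 in total.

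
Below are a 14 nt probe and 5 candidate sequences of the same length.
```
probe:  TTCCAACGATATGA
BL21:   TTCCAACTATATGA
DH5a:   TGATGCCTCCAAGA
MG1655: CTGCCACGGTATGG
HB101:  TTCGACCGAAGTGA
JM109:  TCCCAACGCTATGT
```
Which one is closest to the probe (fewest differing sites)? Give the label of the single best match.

BL21

BL21 differs at 1 site; DH5a differs at 9 sites; MG1655 differs at 5 sites; HB101 differs at 4 sites; JM109 differs at 3 sites. The closest is BL21.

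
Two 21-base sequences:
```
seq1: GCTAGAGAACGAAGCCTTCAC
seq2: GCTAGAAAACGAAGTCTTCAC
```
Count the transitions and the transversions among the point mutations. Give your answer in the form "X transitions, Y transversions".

2 transitions, 0 transversions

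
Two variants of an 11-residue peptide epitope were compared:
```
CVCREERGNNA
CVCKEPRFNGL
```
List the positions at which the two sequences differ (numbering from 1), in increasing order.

4, 6, 8, 10, 11

Differences at position 4 (R→K), position 6 (E→P), position 8 (G→F), position 10 (N→G), position 11 (A→L).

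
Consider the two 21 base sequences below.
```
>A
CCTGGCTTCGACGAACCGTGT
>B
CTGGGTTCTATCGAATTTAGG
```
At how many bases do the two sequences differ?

Comparing position by position, 12 bases differ: 2 (C/T), 3 (T/G), 6 (C/T), 8 (T/C), 9 (C/T), 10 (G/A), 11 (A/T), 16 (C/T), 17 (C/T), 18 (G/T), 19 (T/A), 21 (T/G).

12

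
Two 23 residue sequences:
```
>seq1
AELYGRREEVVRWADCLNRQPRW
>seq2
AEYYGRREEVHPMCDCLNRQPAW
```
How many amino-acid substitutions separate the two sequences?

The sequences differ at positions 3, 11, 12, 13, 14, 22 (1-based) — 6 in total.

6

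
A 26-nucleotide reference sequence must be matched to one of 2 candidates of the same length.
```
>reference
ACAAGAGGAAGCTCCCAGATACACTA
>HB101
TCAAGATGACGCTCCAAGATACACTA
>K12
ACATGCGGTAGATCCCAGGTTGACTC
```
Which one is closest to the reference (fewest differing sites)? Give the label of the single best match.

HB101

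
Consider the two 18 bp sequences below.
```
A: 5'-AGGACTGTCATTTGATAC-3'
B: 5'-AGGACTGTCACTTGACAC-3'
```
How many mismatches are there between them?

2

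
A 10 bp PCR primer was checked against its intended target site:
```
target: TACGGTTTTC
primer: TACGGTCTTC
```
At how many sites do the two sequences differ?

1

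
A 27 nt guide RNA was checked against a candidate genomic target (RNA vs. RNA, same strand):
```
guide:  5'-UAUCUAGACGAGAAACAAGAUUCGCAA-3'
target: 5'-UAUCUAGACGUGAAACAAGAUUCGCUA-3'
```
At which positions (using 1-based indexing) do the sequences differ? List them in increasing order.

11, 26

Scanning 1-based: 11: A/U; 26: A/U.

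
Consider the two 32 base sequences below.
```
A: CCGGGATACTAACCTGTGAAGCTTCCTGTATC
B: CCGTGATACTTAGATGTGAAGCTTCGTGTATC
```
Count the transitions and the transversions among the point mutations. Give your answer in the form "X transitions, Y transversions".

0 transitions, 5 transversions

Transitions (purine↔purine or pyrimidine↔pyrimidine): none.
Transversions (purine↔pyrimidine): 4 G→T, 11 A→T, 13 C→G, 14 C→A, 26 C→G.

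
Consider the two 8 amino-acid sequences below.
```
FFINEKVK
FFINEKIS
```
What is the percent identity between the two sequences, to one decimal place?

2 positions differ (7, 8), so 6 of 8 match: 6/8 = 75%.

75.0%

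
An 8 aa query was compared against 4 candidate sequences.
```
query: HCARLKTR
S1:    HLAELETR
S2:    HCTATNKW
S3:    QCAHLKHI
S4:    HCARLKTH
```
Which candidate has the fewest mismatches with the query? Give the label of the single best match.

S1 differs at 3 residues; S2 differs at 6 residues; S3 differs at 4 residues; S4 differs at 1 residue. The closest is S4.

S4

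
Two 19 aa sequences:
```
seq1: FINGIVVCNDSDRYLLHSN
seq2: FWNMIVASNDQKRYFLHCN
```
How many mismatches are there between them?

Comparing position by position, 8 positions differ: 2 (I/W), 4 (G/M), 7 (V/A), 8 (C/S), 11 (S/Q), 12 (D/K), 15 (L/F), 18 (S/C).

8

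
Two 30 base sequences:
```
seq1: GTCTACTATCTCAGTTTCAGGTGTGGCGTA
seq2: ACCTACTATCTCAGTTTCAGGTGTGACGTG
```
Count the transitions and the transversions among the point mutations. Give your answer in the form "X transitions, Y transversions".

4 transitions, 0 transversions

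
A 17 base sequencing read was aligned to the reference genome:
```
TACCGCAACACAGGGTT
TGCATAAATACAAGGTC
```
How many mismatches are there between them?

7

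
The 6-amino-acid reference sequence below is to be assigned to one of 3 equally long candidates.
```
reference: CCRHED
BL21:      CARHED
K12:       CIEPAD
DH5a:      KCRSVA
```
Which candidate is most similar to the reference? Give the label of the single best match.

BL21 differs at 1 residue; K12 differs at 4 residues; DH5a differs at 4 residues. The closest is BL21.

BL21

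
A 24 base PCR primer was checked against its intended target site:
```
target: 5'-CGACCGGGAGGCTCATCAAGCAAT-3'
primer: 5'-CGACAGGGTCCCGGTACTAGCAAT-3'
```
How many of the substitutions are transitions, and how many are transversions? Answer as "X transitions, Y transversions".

0 transitions, 9 transversions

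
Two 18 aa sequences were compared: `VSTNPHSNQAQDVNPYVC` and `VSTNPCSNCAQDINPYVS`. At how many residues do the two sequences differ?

4

The sequences differ at residues 6, 9, 13, 18 (1-based) — 4 in total.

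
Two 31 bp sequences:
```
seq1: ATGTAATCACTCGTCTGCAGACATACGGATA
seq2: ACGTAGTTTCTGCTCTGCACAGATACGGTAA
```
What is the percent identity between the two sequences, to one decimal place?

67.7%

Mismatches at positions 2, 6, 8, 9, 12, 13, 20, 22, 29, 30 (1-based): 10 of 31.
Identical positions: 21/31 = 67.74% → 67.7%.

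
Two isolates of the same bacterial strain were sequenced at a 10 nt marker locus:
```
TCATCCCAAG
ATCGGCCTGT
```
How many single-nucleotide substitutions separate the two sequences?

The sequences differ at sites 1, 2, 3, 4, 5, 8, 9, 10 (1-based) — 8 in total.

8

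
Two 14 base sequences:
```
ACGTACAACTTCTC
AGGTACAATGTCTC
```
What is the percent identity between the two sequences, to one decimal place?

78.6%

Mismatches at positions 2, 9, 10 (1-based): 3 of 14.
Identical positions: 11/14 = 78.57% → 78.6%.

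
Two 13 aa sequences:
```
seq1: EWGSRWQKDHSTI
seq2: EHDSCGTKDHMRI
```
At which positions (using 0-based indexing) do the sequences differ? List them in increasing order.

Differences at position 1 (W→H), position 2 (G→D), position 4 (R→C), position 5 (W→G), position 6 (Q→T), position 10 (S→M), position 11 (T→R).

1, 2, 4, 5, 6, 10, 11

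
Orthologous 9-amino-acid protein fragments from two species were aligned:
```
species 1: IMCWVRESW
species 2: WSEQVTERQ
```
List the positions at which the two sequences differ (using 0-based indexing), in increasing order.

0, 1, 2, 3, 5, 7, 8

Differences at position 0 (I→W), position 1 (M→S), position 2 (C→E), position 3 (W→Q), position 5 (R→T), position 7 (S→R), position 8 (W→Q).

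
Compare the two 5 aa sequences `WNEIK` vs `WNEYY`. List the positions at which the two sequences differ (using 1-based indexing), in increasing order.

4, 5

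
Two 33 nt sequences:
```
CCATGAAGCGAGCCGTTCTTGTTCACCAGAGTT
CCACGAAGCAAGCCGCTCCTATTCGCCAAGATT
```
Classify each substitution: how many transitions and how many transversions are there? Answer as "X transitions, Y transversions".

9 transitions, 0 transversions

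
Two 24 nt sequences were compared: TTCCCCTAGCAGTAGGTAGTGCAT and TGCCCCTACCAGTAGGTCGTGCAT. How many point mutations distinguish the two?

3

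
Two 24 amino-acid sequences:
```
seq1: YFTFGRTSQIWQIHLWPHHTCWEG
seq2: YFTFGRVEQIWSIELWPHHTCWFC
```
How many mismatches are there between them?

Mismatches (1-based): residue 7: T→V; residue 8: S→E; residue 12: Q→S; residue 14: H→E; residue 23: E→F; residue 24: G→C.

6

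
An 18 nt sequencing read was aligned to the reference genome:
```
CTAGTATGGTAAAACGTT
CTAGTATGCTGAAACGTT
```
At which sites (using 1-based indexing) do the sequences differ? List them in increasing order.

9, 11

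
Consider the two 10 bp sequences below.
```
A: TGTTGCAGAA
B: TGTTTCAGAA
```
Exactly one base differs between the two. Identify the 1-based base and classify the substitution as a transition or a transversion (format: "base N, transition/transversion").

base 5, transversion

The sequences differ only at base 5: G→T (purine→pyrimidine), a transversion.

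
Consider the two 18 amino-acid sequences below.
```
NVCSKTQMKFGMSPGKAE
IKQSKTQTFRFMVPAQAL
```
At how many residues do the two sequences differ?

11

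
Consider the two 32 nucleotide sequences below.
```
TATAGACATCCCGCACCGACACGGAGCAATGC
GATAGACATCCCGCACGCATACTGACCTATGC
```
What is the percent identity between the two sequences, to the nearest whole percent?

Mismatches at positions 1, 17, 18, 20, 23, 26, 28 (1-based): 7 of 32.
Identical positions: 25/32 = 78.12% → 78%.

78%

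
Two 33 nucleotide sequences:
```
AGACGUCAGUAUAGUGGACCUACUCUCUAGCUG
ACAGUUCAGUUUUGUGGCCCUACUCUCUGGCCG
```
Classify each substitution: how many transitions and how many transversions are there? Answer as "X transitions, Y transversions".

2 transitions, 6 transversions

Mismatches (1-based):
base 2: G→C (purine→pyrimidine, transversion)
base 4: C→G (pyrimidine→purine, transversion)
base 5: G→U (purine→pyrimidine, transversion)
base 11: A→U (purine→pyrimidine, transversion)
base 13: A→U (purine→pyrimidine, transversion)
base 18: A→C (purine→pyrimidine, transversion)
base 29: A→G (purine→purine, transition)
base 32: U→C (pyrimidine→pyrimidine, transition)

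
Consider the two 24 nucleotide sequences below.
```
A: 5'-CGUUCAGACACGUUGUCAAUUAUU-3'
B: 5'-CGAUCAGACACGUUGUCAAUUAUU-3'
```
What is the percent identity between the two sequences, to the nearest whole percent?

96%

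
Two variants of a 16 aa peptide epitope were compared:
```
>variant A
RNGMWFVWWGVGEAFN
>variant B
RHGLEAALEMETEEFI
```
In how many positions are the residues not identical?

12

The sequences differ at positions 2, 4, 5, 6, 7, 8, 9, 10, 11, 12, 14, 16 (1-based) — 12 in total.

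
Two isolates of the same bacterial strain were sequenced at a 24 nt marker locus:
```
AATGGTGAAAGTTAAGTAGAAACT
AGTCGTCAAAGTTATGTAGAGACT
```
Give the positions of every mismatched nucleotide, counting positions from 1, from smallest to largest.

2, 4, 7, 15, 21

Differences at position 2 (A→G), position 4 (G→C), position 7 (G→C), position 15 (A→T), position 21 (A→G).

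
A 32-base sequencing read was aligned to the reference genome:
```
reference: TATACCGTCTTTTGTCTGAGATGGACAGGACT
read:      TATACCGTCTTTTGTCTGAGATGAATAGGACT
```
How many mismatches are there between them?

Comparing position by position, 2 bases differ: 24 (G/A), 26 (C/T).

2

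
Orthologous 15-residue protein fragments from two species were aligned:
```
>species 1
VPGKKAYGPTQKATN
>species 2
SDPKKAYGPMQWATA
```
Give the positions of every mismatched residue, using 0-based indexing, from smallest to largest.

Scanning 0-based: 0: V/S; 1: P/D; 2: G/P; 9: T/M; 11: K/W; 14: N/A.

0, 1, 2, 9, 11, 14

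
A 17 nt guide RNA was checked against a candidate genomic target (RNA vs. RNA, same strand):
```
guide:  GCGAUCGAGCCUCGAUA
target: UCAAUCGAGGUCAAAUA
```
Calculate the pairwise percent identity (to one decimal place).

58.8%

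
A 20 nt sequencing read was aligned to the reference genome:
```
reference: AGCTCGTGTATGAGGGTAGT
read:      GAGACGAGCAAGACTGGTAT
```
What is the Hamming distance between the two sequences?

12

The sequences differ at positions 1, 2, 3, 4, 7, 9, 11, 14, 15, 17, 18, 19 (1-based) — 12 in total.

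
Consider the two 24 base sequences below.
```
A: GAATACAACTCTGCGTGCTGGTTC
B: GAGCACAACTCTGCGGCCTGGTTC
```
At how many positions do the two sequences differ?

4

The sequences differ at positions 3, 4, 16, 17 (1-based) — 4 in total.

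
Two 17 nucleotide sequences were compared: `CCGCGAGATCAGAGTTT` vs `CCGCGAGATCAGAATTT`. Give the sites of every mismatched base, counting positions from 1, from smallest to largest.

14

Differences at site 14 (G→A).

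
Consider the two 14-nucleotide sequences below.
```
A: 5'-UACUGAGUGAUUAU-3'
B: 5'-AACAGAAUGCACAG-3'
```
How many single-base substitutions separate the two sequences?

7

Mismatches (1-based): position 1: U→A; position 4: U→A; position 7: G→A; position 10: A→C; position 11: U→A; position 12: U→C; position 14: U→G.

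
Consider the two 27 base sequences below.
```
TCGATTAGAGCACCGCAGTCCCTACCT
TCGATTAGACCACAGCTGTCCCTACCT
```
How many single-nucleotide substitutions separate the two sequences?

The sequences differ at sites 10, 14, 17 (1-based) — 3 in total.

3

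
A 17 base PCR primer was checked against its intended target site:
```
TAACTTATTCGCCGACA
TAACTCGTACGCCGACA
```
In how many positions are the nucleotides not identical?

The sequences differ at positions 6, 7, 9 (1-based) — 3 in total.

3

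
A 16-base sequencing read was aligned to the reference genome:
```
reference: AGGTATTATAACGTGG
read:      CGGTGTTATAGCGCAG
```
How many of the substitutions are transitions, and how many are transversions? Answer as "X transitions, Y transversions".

4 transitions, 1 transversion

Transitions (purine↔purine or pyrimidine↔pyrimidine): 5 A→G, 11 A→G, 14 T→C, 15 G→A.
Transversions (purine↔pyrimidine): 1 A→C.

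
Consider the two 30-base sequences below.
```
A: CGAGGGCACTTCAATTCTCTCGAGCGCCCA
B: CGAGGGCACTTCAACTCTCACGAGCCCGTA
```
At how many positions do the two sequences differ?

5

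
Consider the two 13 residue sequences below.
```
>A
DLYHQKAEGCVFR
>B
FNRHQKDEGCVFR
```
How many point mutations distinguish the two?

The sequences differ at positions 1, 2, 3, 7 (1-based) — 4 in total.

4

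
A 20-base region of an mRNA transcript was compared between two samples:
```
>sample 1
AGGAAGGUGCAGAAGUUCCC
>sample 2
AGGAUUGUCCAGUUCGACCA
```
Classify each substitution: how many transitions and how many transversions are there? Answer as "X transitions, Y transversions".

0 transitions, 9 transversions

Transitions (purine↔purine or pyrimidine↔pyrimidine): none.
Transversions (purine↔pyrimidine): 5 A→U, 6 G→U, 9 G→C, 13 A→U, 14 A→U, 15 G→C, 16 U→G, 17 U→A, 20 C→A.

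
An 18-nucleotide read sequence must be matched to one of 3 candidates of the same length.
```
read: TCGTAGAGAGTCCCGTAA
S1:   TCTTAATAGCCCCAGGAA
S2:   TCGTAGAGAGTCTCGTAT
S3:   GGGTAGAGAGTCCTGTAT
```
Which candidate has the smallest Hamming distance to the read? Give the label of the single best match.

S2

Hamming distances to read — S1: 9; S2: 2; S3: 4.
Smallest is S2 with 2 mismatches.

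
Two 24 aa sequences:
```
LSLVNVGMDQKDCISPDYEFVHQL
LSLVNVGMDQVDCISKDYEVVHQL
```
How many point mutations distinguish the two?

The sequences differ at positions 11, 16, 20 (1-based) — 3 in total.

3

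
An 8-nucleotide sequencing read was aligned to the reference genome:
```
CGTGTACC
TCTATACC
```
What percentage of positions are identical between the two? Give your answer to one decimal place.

62.5%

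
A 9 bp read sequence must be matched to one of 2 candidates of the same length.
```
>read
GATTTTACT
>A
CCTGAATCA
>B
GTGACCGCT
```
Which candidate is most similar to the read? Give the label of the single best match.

A differs at 7 positions; B differs at 6 positions. The closest is B.

B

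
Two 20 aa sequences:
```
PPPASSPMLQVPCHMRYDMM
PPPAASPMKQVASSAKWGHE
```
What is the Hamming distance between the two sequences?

11

The sequences differ at positions 5, 9, 12, 13, 14, 15, 16, 17, 18, 19, 20 (1-based) — 11 in total.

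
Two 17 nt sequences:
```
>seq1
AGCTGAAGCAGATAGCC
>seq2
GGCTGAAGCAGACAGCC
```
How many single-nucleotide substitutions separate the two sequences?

The sequences differ at positions 1, 13 (1-based) — 2 in total.

2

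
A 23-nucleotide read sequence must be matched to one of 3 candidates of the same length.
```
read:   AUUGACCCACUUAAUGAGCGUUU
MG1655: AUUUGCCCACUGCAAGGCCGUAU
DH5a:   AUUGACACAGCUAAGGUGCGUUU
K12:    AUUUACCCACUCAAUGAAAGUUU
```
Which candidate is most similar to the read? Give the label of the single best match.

K12

MG1655 differs at 8 positions; DH5a differs at 5 positions; K12 differs at 4 positions. The closest is K12.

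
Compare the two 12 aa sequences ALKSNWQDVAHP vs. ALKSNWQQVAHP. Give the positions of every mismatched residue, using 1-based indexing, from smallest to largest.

Differences at position 8 (D→Q).

8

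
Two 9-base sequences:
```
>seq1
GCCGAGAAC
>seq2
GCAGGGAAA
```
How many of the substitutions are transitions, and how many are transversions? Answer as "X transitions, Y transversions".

Transitions (purine↔purine or pyrimidine↔pyrimidine): 5 A→G.
Transversions (purine↔pyrimidine): 3 C→A, 9 C→A.

1 transition, 2 transversions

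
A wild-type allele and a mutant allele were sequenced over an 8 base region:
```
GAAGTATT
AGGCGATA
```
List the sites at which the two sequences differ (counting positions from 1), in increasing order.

Differences at site 1 (G→A), site 2 (A→G), site 3 (A→G), site 4 (G→C), site 5 (T→G), site 8 (T→A).

1, 2, 3, 4, 5, 8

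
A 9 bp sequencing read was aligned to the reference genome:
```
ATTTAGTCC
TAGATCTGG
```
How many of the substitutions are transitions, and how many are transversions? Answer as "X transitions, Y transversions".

Transitions (purine↔purine or pyrimidine↔pyrimidine): none.
Transversions (purine↔pyrimidine): 1 A→T, 2 T→A, 3 T→G, 4 T→A, 5 A→T, 6 G→C, 8 C→G, 9 C→G.

0 transitions, 8 transversions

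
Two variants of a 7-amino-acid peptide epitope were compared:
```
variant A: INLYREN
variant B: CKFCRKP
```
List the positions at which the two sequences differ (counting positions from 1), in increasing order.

1, 2, 3, 4, 6, 7

Differences at position 1 (I→C), position 2 (N→K), position 3 (L→F), position 4 (Y→C), position 6 (E→K), position 7 (N→P).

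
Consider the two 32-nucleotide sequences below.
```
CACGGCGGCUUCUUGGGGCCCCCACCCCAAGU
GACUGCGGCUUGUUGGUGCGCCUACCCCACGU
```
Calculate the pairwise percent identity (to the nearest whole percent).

78%

7 positions differ (1, 4, 12, 17, 20, 23, 30), so 25 of 32 match: 25/32 = 78.12%.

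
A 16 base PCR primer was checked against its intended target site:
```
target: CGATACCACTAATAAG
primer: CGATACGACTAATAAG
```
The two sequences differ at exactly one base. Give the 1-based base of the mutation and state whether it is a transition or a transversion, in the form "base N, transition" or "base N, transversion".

The sequences differ only at base 7: C→G (pyrimidine→purine), a transversion.

base 7, transversion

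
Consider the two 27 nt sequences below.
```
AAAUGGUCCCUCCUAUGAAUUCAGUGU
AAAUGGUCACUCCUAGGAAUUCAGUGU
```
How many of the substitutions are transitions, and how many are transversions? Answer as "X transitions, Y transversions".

0 transitions, 2 transversions

Mismatches (1-based):
site 9: C→A (pyrimidine→purine, transversion)
site 16: U→G (pyrimidine→purine, transversion)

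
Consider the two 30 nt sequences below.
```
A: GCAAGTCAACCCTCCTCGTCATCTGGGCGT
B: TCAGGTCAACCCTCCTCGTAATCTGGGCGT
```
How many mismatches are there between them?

3

The sequences differ at sites 1, 4, 20 (1-based) — 3 in total.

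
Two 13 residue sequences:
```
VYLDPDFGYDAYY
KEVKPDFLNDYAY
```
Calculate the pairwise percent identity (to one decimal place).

38.5%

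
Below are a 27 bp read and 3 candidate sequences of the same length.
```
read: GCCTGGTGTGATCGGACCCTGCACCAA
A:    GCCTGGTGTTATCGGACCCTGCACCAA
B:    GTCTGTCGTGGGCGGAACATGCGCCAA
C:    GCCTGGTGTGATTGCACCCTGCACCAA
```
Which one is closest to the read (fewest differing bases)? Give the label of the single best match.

A

Hamming distances to read — A: 1; B: 8; C: 2.
Smallest is A with 1 mismatch.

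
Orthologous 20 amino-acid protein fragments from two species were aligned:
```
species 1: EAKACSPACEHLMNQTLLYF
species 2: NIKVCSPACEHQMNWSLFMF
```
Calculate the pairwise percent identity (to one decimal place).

Mismatches at positions 1, 2, 4, 12, 15, 16, 18, 19 (1-based): 8 of 20.
Identical positions: 12/20 = 60% → 60.0%.

60.0%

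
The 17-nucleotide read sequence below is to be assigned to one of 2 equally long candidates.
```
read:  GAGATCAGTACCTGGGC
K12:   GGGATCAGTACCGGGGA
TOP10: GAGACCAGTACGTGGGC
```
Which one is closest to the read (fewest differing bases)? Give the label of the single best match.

TOP10

K12 differs at 3 bases; TOP10 differs at 2 bases. The closest is TOP10.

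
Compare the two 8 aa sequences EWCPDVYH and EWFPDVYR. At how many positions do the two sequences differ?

Comparing position by position, 2 positions differ: 3 (C/F), 8 (H/R).

2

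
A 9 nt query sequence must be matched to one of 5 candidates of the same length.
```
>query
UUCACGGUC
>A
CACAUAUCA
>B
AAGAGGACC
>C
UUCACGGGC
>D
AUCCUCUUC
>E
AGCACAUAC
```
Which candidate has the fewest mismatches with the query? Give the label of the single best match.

C

A differs at 7 bases; B differs at 6 bases; C differs at 1 base; D differs at 5 bases; E differs at 5 bases. The closest is C.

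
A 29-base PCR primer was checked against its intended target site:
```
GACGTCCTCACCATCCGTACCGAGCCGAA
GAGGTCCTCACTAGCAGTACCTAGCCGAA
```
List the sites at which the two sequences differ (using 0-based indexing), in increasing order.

2, 11, 13, 15, 21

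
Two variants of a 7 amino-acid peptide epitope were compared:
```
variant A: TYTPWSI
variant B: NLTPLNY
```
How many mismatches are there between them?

5

Mismatches (1-based): position 1: T→N; position 2: Y→L; position 5: W→L; position 6: S→N; position 7: I→Y.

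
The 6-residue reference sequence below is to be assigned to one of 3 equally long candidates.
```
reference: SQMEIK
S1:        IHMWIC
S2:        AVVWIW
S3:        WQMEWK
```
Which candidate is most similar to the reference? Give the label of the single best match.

S3

S1 differs at 4 positions; S2 differs at 5 positions; S3 differs at 2 positions. The closest is S3.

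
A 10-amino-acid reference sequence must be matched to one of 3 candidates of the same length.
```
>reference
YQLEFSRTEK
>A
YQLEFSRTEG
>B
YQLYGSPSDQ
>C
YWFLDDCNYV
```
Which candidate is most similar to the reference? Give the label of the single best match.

A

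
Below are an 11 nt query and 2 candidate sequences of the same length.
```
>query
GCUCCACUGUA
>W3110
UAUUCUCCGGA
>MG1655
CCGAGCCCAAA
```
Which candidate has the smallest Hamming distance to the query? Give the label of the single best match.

W3110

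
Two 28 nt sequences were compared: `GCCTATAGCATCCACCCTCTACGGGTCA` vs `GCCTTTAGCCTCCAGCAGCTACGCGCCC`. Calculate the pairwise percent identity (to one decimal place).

8 positions differ (5, 10, 15, 17, 18, 24, 26, 28), so 20 of 28 match: 20/28 = 71.43%.

71.4%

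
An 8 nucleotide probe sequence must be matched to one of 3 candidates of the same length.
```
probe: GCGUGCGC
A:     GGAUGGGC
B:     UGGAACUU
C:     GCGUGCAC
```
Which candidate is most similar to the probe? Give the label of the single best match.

A differs at 3 sites; B differs at 6 sites; C differs at 1 site. The closest is C.

C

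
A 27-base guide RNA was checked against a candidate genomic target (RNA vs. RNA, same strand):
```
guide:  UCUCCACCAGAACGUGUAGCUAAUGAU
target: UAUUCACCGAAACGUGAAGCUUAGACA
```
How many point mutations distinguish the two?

10

The sequences differ at sites 2, 4, 9, 10, 17, 22, 24, 25, 26, 27 (1-based) — 10 in total.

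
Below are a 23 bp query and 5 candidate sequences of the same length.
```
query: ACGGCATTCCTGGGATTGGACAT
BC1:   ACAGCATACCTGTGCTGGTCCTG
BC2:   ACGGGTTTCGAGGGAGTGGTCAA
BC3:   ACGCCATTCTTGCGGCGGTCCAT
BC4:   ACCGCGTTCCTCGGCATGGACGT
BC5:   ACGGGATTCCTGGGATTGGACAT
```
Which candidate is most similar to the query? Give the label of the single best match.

BC5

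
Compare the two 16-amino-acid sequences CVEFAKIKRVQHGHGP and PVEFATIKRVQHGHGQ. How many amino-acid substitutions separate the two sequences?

3

Comparing position by position, 3 positions differ: 1 (C/P), 6 (K/T), 16 (P/Q).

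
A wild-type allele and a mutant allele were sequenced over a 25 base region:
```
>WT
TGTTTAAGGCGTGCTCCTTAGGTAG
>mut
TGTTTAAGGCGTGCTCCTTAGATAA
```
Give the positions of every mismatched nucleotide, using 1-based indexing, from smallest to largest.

22, 25

Differences at position 22 (G→A), position 25 (G→A).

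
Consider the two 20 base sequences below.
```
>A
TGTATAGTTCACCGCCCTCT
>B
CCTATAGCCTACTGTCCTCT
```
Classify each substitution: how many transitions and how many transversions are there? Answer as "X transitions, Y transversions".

6 transitions, 1 transversion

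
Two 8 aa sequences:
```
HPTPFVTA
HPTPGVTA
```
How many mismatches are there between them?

Comparing position by position, 1 residue differs: 5 (F/G).

1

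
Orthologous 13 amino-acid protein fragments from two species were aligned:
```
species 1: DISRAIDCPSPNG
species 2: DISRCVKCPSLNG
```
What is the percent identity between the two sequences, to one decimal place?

69.2%

4 positions differ (5, 6, 7, 11), so 9 of 13 match: 9/13 = 69.23%.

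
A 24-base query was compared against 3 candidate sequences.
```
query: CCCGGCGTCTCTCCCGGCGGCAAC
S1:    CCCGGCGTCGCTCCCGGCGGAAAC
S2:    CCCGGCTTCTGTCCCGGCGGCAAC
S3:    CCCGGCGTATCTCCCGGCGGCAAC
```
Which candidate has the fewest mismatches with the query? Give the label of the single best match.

S3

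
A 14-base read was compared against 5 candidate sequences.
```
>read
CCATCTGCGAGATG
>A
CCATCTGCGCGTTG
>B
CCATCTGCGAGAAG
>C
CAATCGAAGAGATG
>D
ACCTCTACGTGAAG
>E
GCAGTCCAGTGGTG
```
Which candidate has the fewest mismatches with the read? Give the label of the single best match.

A differs at 2 bases; B differs at 1 base; C differs at 4 bases; D differs at 5 bases; E differs at 8 bases. The closest is B.

B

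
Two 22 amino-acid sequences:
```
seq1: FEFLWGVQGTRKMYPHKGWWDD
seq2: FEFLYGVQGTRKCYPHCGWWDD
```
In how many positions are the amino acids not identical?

3

Mismatches (1-based): position 5: W→Y; position 13: M→C; position 17: K→C.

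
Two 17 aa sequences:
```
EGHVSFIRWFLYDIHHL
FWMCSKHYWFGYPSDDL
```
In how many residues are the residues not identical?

Comparing position by position, 12 residues differ: 1 (E/F), 2 (G/W), 3 (H/M), 4 (V/C), 6 (F/K), 7 (I/H), 8 (R/Y), 11 (L/G), 13 (D/P), 14 (I/S), 15 (H/D), 16 (H/D).

12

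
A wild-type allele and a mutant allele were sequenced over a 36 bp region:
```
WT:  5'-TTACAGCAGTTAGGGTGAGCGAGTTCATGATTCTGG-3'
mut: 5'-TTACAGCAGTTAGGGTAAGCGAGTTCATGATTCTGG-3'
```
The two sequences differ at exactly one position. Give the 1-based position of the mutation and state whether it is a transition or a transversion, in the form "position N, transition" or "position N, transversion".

position 17, transition

The sequences differ only at position 17: G→A (purine→purine), a transition.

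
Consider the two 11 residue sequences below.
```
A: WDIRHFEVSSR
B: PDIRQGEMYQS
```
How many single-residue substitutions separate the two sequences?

Mismatches (1-based): residue 1: W→P; residue 5: H→Q; residue 6: F→G; residue 8: V→M; residue 9: S→Y; residue 10: S→Q; residue 11: R→S.

7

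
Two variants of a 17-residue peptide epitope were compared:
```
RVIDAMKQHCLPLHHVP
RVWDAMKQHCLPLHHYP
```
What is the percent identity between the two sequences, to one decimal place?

88.2%

2 positions differ (3, 16), so 15 of 17 match: 15/17 = 88.24%.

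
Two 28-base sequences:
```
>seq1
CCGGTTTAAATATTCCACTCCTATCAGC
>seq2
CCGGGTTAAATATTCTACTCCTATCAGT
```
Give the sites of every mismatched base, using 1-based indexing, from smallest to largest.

5, 16, 28

Scanning 1-based: 5: T/G; 16: C/T; 28: C/T.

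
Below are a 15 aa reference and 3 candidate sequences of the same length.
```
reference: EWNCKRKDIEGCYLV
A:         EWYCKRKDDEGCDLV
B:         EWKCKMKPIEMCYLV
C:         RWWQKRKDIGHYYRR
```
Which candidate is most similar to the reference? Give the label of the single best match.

Hamming distances to reference — A: 3; B: 4; C: 8.
Smallest is A with 3 mismatches.

A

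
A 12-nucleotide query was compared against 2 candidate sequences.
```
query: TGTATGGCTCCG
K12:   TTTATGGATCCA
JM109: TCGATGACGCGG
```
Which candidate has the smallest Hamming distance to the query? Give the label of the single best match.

K12

Hamming distances to query — K12: 3; JM109: 5.
Smallest is K12 with 3 mismatches.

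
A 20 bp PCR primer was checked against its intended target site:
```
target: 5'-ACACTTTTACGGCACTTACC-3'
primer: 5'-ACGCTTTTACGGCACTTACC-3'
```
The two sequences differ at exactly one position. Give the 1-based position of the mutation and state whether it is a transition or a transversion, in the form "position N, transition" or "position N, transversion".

Position 3 changes A→G. A is a purine and G is a purine, so this is a transition.

position 3, transition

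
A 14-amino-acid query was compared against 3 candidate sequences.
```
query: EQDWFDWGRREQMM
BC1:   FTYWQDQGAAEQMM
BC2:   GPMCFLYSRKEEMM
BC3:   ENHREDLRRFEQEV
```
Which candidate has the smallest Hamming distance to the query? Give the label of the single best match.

BC1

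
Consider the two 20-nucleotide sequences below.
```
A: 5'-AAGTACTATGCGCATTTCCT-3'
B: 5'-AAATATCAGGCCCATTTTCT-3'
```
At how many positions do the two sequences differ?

The sequences differ at positions 3, 6, 7, 9, 12, 18 (1-based) — 6 in total.

6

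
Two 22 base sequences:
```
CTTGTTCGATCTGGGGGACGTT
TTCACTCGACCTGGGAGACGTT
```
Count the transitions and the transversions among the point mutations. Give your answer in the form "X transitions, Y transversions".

6 transitions, 0 transversions

Mismatches (1-based):
site 1: C→T (pyrimidine→pyrimidine, transition)
site 3: T→C (pyrimidine→pyrimidine, transition)
site 4: G→A (purine→purine, transition)
site 5: T→C (pyrimidine→pyrimidine, transition)
site 10: T→C (pyrimidine→pyrimidine, transition)
site 16: G→A (purine→purine, transition)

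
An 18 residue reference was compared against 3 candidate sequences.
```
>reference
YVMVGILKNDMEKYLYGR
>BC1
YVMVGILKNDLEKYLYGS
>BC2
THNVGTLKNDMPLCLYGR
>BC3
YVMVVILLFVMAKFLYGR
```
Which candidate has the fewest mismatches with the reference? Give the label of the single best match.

BC1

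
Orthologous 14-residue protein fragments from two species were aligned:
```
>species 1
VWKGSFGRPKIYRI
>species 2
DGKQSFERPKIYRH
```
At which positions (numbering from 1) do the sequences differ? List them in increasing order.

1, 2, 4, 7, 14

Differences at position 1 (V→D), position 2 (W→G), position 4 (G→Q), position 7 (G→E), position 14 (I→H).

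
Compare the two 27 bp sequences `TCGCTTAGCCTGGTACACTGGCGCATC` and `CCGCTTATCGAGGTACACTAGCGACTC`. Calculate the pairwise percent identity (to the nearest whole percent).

7 positions differ (1, 8, 10, 11, 20, 24, 25), so 20 of 27 match: 20/27 = 74.07%.

74%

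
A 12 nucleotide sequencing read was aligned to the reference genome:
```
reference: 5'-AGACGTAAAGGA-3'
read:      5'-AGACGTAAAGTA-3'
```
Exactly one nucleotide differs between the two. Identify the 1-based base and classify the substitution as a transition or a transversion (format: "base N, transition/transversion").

base 11, transversion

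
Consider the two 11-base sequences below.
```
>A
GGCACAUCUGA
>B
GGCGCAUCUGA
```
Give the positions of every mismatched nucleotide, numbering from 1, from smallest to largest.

4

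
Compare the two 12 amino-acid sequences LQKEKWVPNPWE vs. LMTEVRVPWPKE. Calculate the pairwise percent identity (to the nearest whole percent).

6 positions differ (2, 3, 5, 6, 9, 11), so 6 of 12 match: 6/12 = 50%.

50%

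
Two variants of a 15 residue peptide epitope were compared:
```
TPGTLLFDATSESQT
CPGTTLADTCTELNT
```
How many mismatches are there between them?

8

Comparing position by position, 8 positions differ: 1 (T/C), 5 (L/T), 7 (F/A), 9 (A/T), 10 (T/C), 11 (S/T), 13 (S/L), 14 (Q/N).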